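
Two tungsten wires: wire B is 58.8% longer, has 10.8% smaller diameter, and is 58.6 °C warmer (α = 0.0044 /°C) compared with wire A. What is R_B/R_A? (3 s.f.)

2.51

R ∝ ρL/d² with ρ ∝ (1+αΔT), so R_B/R_A = (1 + 58.8/100) × (1 − 10.8/100)⁻² × (1 + 0.0044×58.6)
= 1.588 × 1.257 × 1.258 = 2.51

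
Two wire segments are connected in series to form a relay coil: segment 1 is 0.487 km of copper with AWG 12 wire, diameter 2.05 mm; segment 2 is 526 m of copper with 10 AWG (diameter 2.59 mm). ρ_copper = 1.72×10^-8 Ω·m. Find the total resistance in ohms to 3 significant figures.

4.26 Ω

Segment 1: A = π(2.05/2 mm)² = π(1.0250e-03 m)² = 3.301e-06 m²
R₁ = ρL/A = (1.72×10^-8)(487)/(3.301e-06) = 2.538 Ω
Segment 2: A = π(2.59/2 mm)² = π(1.2950e-03 m)² = 5.269e-06 m²
R₂ = (1.72×10^-8)(526)/(5.269e-06) = 1.717 Ω
R = R₁ + R₂ = 4.26 Ω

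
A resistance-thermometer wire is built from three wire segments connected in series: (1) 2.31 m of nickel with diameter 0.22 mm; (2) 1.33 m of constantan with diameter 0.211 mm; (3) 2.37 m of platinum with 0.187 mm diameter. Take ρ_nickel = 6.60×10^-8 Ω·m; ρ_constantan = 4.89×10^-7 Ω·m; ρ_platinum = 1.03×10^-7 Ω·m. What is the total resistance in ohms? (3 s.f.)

31.5 Ω

Seg 1: A = π(d/2)² = π(1.1000e-04 m)² = 3.801e-08 m²
R_1 = (6.60×10^-8)(2.31)/(3.801e-08) = 4.011 Ω
Seg 2: A = π(d/2)² = π(1.0550e-04 m)² = 3.497e-08 m²
R_2 = (4.89×10^-7)(1.33)/(3.497e-08) = 18.6 Ω
Seg 3: A = π(d/2)² = π(9.3500e-05 m)² = 2.746e-08 m²
R_3 = (1.03×10^-7)(2.37)/(2.746e-08) = 8.888 Ω
R_total = R_1 + R_2 + R_3 = 31.5 Ω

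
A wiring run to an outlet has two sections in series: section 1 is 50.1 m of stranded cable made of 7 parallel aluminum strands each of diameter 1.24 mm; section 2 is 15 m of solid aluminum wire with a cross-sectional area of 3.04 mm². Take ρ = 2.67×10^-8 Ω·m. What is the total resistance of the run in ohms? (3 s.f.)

0.290 Ω

Section 1: A_strand = π(6.2000e-04)² = 1.208e-06 m²; R₁ = ρL/(N·A_s) = (2.67×10^-8)(50.1)/(7×1.208e-06) = 0.1582 Ω
Section 2: A = 3.04 mm² = 3.040e-06 m²
R₂ = (2.67×10^-8)(15)/(3.040e-06) = 0.1317 Ω
R = R₁ + R₂ = 0.290 Ω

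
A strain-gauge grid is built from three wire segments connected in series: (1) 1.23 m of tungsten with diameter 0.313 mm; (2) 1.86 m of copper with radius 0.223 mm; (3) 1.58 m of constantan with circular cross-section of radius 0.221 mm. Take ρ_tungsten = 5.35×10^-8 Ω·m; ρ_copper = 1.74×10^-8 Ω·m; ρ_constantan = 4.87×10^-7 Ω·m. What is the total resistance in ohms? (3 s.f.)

6.08 Ω

Seg 1: A = π(d/2)² = π(1.5650e-04 m)² = 7.694e-08 m²
R_1 = (5.35×10^-8)(1.23)/(7.694e-08) = 0.8552 Ω
Seg 2: A = πr² = π(2.2300e-04 m)² = 1.562e-07 m²
R_2 = (1.74×10^-8)(1.86)/(1.562e-07) = 0.2072 Ω
Seg 3: A = πr² = π(2.2100e-04 m)² = 1.534e-07 m²
R_3 = (4.87×10^-7)(1.58)/(1.534e-07) = 5.015 Ω
R_total = R_1 + R_2 + R_3 = 6.08 Ω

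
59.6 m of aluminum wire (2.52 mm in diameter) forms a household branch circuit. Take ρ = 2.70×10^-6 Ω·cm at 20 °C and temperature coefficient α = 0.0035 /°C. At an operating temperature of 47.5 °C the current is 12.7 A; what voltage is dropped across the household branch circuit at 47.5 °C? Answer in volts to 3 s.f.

ρ = 2.70×10^-6 Ω·cm = 2.70×10^-8 Ω·m
A = π(d/2)² = π(1.2600e-03 m)² = 4.988e-06 m²
R₍20₎ = ρL/A = (2.70×10^-8)(59.6)/(4.988e-06) = 0.3226 Ω
R₍47.5₎ = R₍20₎(1 + αΔT) = 0.3226 × (1 + 0.0035×27.5) = 0.3537 Ω
V = IR = 12.7 × 0.3537 = 4.49 V

4.49 V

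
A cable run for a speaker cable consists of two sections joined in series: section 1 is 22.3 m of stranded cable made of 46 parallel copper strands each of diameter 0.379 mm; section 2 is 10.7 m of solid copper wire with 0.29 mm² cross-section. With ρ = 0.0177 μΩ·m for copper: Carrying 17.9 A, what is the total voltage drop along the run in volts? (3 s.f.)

13.1 V

ρ = 0.0177 μΩ·m = 1.77×10^-8 Ω·m
Section 1: A_strand = π(1.8950e-04)² = 1.128e-07 m²; R₁ = ρL/(N·A_s) = (1.77×10^-8)(22.3)/(46×1.128e-07) = 0.07606 Ω
Section 2: A = 0.29 mm² = 2.900e-07 m²
R₂ = (1.77×10^-8)(10.7)/(2.900e-07) = 0.6531 Ω
R = R₁ + R₂ = 0.7291 Ω
V = IR = 17.9 × 0.7291 = 13.1 V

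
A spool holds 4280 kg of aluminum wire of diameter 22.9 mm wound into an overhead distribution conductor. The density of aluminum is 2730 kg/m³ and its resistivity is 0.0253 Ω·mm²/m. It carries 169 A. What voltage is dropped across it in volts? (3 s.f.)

ρ = 0.0253 Ω·mm²/m = 2.53×10^-8 Ω·m
A = π(d/2)² = π(1.1450e-02 m)² = 4.1187e-04 m²
L = m/(density·A) = 4280/(2730×4.1187e-04) = 3806 m
R = ρL/A = (2.53×10^-8)(3806)/(4.1187e-04) = 0.2338 Ω
V = IR = 169 × 0.2338 = 39.5 V

39.5 V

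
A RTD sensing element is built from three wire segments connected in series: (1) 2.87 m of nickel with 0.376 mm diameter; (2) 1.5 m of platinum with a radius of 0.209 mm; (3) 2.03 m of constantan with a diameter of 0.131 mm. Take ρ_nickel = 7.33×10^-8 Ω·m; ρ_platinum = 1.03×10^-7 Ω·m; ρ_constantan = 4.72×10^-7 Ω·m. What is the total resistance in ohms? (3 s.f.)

74.1 Ω

Seg 1: A = π(d/2)² = π(1.8800e-04 m)² = 1.110e-07 m²
R_1 = (7.33×10^-8)(2.87)/(1.110e-07) = 1.895 Ω
Seg 2: A = πr² = π(2.0900e-04 m)² = 1.372e-07 m²
R_2 = (1.03×10^-7)(1.5)/(1.372e-07) = 1.126 Ω
Seg 3: A = π(d/2)² = π(6.5500e-05 m)² = 1.348e-08 m²
R_3 = (4.72×10^-7)(2.03)/(1.348e-08) = 71.09 Ω
R_total = R_1 + R_2 + R_3 = 74.1 Ω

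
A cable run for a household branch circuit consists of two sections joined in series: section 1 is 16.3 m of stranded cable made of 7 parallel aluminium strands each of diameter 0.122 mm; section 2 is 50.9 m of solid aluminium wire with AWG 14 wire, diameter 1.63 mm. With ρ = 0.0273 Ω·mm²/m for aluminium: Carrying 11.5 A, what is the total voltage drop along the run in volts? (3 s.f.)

70.2 V

ρ = 0.0273 Ω·mm²/m = 2.73×10^-8 Ω·m
Section 1: A_strand = π(6.1000e-05)² = 1.169e-08 m²; R₁ = ρL/(N·A_s) = (2.73×10^-8)(16.3)/(7×1.169e-08) = 5.438 Ω
Section 2: A = π(1.63/2 mm)² = π(8.1500e-04 m)² = 2.087e-06 m²
R₂ = (2.73×10^-8)(50.9)/(2.087e-06) = 0.6659 Ω
R = R₁ + R₂ = 6.104 Ω
V = IR = 11.5 × 6.104 = 70.2 V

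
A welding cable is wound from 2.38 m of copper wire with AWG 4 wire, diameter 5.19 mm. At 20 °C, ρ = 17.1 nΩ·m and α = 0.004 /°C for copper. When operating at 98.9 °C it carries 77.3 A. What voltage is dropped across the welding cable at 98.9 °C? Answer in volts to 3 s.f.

ρ = 17.1 nΩ·m = 1.71×10^-8 Ω·m
A = π(5.19/2 mm)² = π(2.5950e-03 m)² = 2.116e-05 m²
R₍20₎ = ρL/A = (1.71×10^-8)(2.38)/(2.116e-05) = 0.001924 Ω
R₍98.9₎ = R₍20₎(1 + αΔT) = 0.001924 × (1 + 0.004×78.9) = 0.002531 Ω
V = IR = 77.3 × 0.002531 = 0.196 V

0.196 V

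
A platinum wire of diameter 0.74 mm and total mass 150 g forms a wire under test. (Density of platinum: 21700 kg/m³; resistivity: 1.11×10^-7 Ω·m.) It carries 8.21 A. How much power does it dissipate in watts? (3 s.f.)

280 W

A = π(d/2)² = π(3.7000e-04 m)² = 4.3008e-07 m²
L = m/(density·A) = 0.15/(21700×4.3008e-07) = 16.07 m
R = ρL/A = (1.11×10^-7)(16.07)/(4.3008e-07) = 4.148 Ω
P = I²R = (8.21)² × 4.148 = 280 W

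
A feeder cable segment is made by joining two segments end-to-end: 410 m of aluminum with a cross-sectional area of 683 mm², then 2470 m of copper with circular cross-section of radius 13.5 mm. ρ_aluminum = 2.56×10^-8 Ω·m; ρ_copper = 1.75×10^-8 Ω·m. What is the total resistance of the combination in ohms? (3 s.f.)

0.0909 Ω

Segment 1: A = 683 mm² = 6.830e-04 m²
R₁ = ρL/A = (2.56×10^-8)(410)/(6.830e-04) = 0.01537 Ω
Segment 2: A = πr² = π(1.3500e-02 m)² = 5.726e-04 m²
R₂ = (1.75×10^-8)(2470)/(5.726e-04) = 0.07549 Ω
R = R₁ + R₂ = 0.0909 Ω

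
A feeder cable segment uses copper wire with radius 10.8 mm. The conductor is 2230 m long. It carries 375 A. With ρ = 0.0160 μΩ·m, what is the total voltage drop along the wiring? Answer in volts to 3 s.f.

36.5 V

ρ = 0.0160 μΩ·m = 1.60×10^-8 Ω·m
A = πr² = π(1.0800e-02 m)² = 3.664e-04 m²
R = ρL/A = (1.60×10^-8)(2230)/(3.664e-04) = 0.09737 Ω
V = IR = 375 × 0.09737 = 36.5 V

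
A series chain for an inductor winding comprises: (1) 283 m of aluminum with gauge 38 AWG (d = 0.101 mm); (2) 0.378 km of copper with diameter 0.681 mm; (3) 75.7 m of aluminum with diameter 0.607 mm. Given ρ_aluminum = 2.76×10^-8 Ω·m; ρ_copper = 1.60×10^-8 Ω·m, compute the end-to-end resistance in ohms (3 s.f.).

Seg 1: A = π(0.101/2 mm)² = π(5.0500e-05 m)² = 8.012e-09 m²
R_1 = (2.76×10^-8)(283)/(8.012e-09) = 974.9 Ω
Seg 2: A = π(d/2)² = π(3.4050e-04 m)² = 3.642e-07 m²
R_2 = (1.60×10^-8)(378)/(3.642e-07) = 16.6 Ω
Seg 3: A = π(d/2)² = π(3.0350e-04 m)² = 2.894e-07 m²
R_3 = (2.76×10^-8)(75.7)/(2.894e-07) = 7.22 Ω
R_total = R_1 + R_2 + R_3 = 999 Ω

999 Ω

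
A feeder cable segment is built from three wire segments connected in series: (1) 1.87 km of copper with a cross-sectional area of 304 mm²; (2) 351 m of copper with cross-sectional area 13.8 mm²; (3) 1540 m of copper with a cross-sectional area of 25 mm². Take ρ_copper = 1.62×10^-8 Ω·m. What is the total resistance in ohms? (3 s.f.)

Seg 1: A = 304 mm² = 3.040e-04 m²
R_1 = (1.62×10^-8)(1870)/(3.040e-04) = 0.09965 Ω
Seg 2: A = 13.8 mm² = 1.380e-05 m²
R_2 = (1.62×10^-8)(351)/(1.380e-05) = 0.412 Ω
Seg 3: A = 25 mm² = 2.500e-05 m²
R_3 = (1.62×10^-8)(1540)/(2.500e-05) = 0.9979 Ω
R_total = R_1 + R_2 + R_3 = 1.51 Ω

1.51 Ω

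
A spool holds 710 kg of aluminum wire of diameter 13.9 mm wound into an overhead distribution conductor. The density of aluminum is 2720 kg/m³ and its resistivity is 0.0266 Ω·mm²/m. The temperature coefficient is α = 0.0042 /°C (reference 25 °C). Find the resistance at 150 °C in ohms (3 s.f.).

0.460 Ω

ρ = 0.0266 Ω·mm²/m = 2.66×10^-8 Ω·m
A = π(d/2)² = π(6.9500e-03 m)² = 1.5175e-04 m²
L = m/(density·A) = 710/(2720×1.5175e-04) = 1720 m
R = ρL/A = (2.66×10^-8)(1720)/(1.5175e-04) = 0.3015 Ω
R(150 °C) = 0.3015 × (1 + 0.0042×125) = 0.460 Ω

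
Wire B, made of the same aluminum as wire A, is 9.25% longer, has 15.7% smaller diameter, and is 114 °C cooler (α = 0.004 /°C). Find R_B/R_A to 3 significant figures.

0.836

R ∝ ρL/d² with ρ ∝ (1+αΔT), so R_B/R_A = (1 + 9.25/100) × (1 − 15.7/100)⁻² × (1 − 0.004×114)
= 1.093 × 1.407 × 0.544 = 0.836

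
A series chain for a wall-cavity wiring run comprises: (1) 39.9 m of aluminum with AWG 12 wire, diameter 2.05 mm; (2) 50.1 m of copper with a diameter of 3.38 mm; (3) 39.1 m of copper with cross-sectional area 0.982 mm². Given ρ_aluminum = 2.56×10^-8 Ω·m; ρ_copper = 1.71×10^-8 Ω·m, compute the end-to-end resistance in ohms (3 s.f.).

1.09 Ω

Seg 1: A = π(2.05/2 mm)² = π(1.0250e-03 m)² = 3.301e-06 m²
R_1 = (2.56×10^-8)(39.9)/(3.301e-06) = 0.3095 Ω
Seg 2: A = π(d/2)² = π(1.6900e-03 m)² = 8.973e-06 m²
R_2 = (1.71×10^-8)(50.1)/(8.973e-06) = 0.09548 Ω
Seg 3: A = 0.982 mm² = 9.820e-07 m²
R_3 = (1.71×10^-8)(39.1)/(9.820e-07) = 0.6809 Ω
R_total = R_1 + R_2 + R_3 = 1.09 Ω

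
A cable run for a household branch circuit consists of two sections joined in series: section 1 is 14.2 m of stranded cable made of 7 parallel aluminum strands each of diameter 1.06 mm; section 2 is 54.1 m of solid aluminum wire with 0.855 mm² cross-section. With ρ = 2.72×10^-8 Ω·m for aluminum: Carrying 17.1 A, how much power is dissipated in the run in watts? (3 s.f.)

Section 1: A_strand = π(5.3000e-04)² = 8.825e-07 m²; R₁ = ρL/(N·A_s) = (2.72×10^-8)(14.2)/(7×8.825e-07) = 0.06253 Ω
Section 2: A = 0.855 mm² = 8.550e-07 m²
R₂ = (2.72×10^-8)(54.1)/(8.550e-07) = 1.721 Ω
R = R₁ + R₂ = 1.784 Ω
P = I²R = (17.1)² × 1.784 = 522 W

522 W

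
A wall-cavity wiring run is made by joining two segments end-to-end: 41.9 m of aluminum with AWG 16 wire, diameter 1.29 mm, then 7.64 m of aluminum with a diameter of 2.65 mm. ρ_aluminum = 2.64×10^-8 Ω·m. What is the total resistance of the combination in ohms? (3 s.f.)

Segment 1: A = π(1.29/2 mm)² = π(6.4500e-04 m)² = 1.307e-06 m²
R₁ = ρL/A = (2.64×10^-8)(41.9)/(1.307e-06) = 0.8463 Ω
Segment 2: A = π(d/2)² = π(1.3250e-03 m)² = 5.515e-06 m²
R₂ = (2.64×10^-8)(7.64)/(5.515e-06) = 0.03657 Ω
R = R₁ + R₂ = 0.883 Ω

0.883 Ω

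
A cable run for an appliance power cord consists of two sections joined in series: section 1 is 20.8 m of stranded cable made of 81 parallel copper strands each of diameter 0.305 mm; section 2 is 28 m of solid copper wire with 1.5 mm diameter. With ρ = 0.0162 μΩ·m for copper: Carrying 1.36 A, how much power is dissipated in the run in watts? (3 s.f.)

ρ = 0.0162 μΩ·m = 1.62×10^-8 Ω·m
Section 1: A_strand = π(1.5250e-04)² = 7.306e-08 m²; R₁ = ρL/(N·A_s) = (1.62×10^-8)(20.8)/(81×7.306e-08) = 0.05694 Ω
Section 2: A = π(d/2)² = π(7.5000e-04 m)² = 1.767e-06 m²
R₂ = (1.62×10^-8)(28)/(1.767e-06) = 0.2567 Ω
R = R₁ + R₂ = 0.3136 Ω
P = I²R = (1.36)² × 0.3136 = 0.580 W

0.580 W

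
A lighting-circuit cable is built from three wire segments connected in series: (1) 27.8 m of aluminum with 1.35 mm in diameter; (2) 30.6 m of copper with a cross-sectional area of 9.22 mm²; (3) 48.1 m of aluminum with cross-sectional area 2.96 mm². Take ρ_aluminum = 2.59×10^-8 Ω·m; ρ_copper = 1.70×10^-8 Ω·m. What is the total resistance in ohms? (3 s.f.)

Seg 1: A = π(d/2)² = π(6.7500e-04 m)² = 1.431e-06 m²
R_1 = (2.59×10^-8)(27.8)/(1.431e-06) = 0.503 Ω
Seg 2: A = 9.22 mm² = 9.220e-06 m²
R_2 = (1.70×10^-8)(30.6)/(9.220e-06) = 0.05642 Ω
Seg 3: A = 2.96 mm² = 2.960e-06 m²
R_3 = (2.59×10^-8)(48.1)/(2.960e-06) = 0.4209 Ω
R_total = R_1 + R_2 + R_3 = 0.980 Ω

0.980 Ω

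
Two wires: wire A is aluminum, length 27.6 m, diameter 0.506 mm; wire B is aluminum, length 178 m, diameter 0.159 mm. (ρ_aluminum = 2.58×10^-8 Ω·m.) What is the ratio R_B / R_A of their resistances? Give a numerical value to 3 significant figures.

65.3

R ∝ ρL/d², so R_B/R_A = (L_B/L_A) × (d_A/d_B)²
= (178/27.6) × (0.506/0.159)² = 65.3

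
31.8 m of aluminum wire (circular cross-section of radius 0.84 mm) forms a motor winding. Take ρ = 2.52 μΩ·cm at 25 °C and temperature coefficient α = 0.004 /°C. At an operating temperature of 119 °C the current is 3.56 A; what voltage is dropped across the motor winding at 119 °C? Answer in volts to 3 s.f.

ρ = 2.52 μΩ·cm = 2.52×10^-8 Ω·m
A = πr² = π(8.4000e-04 m)² = 2.217e-06 m²
R₍25₎ = ρL/A = (2.52×10^-8)(31.8)/(2.217e-06) = 0.3615 Ω
R₍119₎ = R₍25₎(1 + αΔT) = 0.3615 × (1 + 0.004×94) = 0.4974 Ω
V = IR = 3.56 × 0.4974 = 1.77 V

1.77 V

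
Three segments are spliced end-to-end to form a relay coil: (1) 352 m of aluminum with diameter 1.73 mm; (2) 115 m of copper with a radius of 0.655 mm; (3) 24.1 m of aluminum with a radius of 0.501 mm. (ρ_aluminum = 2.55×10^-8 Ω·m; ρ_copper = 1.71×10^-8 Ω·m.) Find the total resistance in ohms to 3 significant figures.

6.06 Ω

Seg 1: A = π(d/2)² = π(8.6500e-04 m)² = 2.351e-06 m²
R_1 = (2.55×10^-8)(352)/(2.351e-06) = 3.819 Ω
Seg 2: A = πr² = π(6.5500e-04 m)² = 1.348e-06 m²
R_2 = (1.71×10^-8)(115)/(1.348e-06) = 1.459 Ω
Seg 3: A = πr² = π(5.0100e-04 m)² = 7.885e-07 m²
R_3 = (2.55×10^-8)(24.1)/(7.885e-07) = 0.7793 Ω
R_total = R_1 + R_2 + R_3 = 6.06 Ω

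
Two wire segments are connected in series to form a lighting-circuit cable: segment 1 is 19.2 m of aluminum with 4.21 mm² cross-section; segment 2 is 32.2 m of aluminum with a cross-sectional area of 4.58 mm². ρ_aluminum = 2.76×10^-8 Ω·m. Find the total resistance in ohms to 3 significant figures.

0.320 Ω

Segment 1: A = 4.21 mm² = 4.210e-06 m²
R₁ = ρL/A = (2.76×10^-8)(19.2)/(4.210e-06) = 0.1259 Ω
Segment 2: A = 4.58 mm² = 4.580e-06 m²
R₂ = (2.76×10^-8)(32.2)/(4.580e-06) = 0.194 Ω
R = R₁ + R₂ = 0.320 Ω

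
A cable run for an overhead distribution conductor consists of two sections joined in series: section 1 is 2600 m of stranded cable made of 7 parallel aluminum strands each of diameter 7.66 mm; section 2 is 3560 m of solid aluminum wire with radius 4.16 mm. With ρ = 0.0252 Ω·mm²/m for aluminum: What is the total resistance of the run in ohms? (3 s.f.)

ρ = 0.0252 Ω·mm²/m = 2.52×10^-8 Ω·m
Section 1: A_strand = π(3.8300e-03)² = 4.608e-05 m²; R₁ = ρL/(N·A_s) = (2.52×10^-8)(2600)/(7×4.608e-05) = 0.2031 Ω
Section 2: A = πr² = π(4.1600e-03 m)² = 5.437e-05 m²
R₂ = (2.52×10^-8)(3560)/(5.437e-05) = 1.65 Ω
R = R₁ + R₂ = 1.85 Ω

1.85 Ω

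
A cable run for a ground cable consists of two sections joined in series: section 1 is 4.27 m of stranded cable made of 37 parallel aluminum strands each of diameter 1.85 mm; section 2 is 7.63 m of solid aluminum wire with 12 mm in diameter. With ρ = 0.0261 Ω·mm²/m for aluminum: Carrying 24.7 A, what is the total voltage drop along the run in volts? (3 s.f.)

0.0712 V

ρ = 0.0261 Ω·mm²/m = 2.61×10^-8 Ω·m
Section 1: A_strand = π(9.2500e-04)² = 2.688e-06 m²; R₁ = ρL/(N·A_s) = (2.61×10^-8)(4.27)/(37×2.688e-06) = 0.001121 Ω
Section 2: A = π(d/2)² = π(6.0000e-03 m)² = 1.131e-04 m²
R₂ = (2.61×10^-8)(7.63)/(1.131e-04) = 0.001761 Ω
R = R₁ + R₂ = 0.002881 Ω
V = IR = 24.7 × 0.002881 = 0.0712 V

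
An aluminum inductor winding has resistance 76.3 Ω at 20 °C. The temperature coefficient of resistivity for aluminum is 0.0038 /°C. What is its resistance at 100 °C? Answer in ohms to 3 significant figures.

ΔT = 100 − 20 = 80 °C
R = R₀(1 + αΔT) = 76.3 × (1 + 0.0038×80) = 76.3 × 1.304 = 99.5 Ω

99.5 Ω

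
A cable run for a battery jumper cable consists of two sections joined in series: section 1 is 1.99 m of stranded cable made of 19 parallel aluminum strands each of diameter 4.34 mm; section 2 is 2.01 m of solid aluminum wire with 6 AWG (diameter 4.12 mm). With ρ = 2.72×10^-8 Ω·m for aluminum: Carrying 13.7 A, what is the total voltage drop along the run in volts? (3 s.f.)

Section 1: A_strand = π(2.1700e-03)² = 1.479e-05 m²; R₁ = ρL/(N·A_s) = (2.72×10^-8)(1.99)/(19×1.479e-05) = 1.926×10^-4 Ω
Section 2: A = π(4.12/2 mm)² = π(2.0600e-03 m)² = 1.333e-05 m²
R₂ = (2.72×10^-8)(2.01)/(1.333e-05) = 0.004101 Ω
R = R₁ + R₂ = 0.004293 Ω
V = IR = 13.7 × 0.004293 = 0.0588 V

0.0588 V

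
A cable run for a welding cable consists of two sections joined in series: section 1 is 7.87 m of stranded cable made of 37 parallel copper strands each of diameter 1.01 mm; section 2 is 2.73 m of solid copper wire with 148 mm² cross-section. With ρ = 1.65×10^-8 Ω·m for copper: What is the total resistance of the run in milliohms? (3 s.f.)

4.68 mΩ

Section 1: A_strand = π(5.0500e-04)² = 8.012e-07 m²; R₁ = ρL/(N·A_s) = (1.65×10^-8)(7.87)/(37×8.012e-07) = 0.004381 Ω
Section 2: A = 148 mm² = 1.480e-04 m²
R₂ = (1.65×10^-8)(2.73)/(1.480e-04) = 3.044×10^-4 Ω
R = R₁ + R₂ = 4.68 mΩ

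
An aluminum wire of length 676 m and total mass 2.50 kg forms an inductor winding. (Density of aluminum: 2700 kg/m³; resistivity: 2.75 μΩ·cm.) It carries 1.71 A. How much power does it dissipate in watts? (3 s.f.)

ρ = 2.75 μΩ·cm = 2.75×10^-8 Ω·m
A = m/(density·L) = 2.5/(2700×676) = 1.3697e-06 m²
R = ρL/A = (2.75×10^-8)(676)/(1.3697e-06) = 13.57 Ω
P = I²R = (1.71)² × 13.57 = 39.7 W

39.7 W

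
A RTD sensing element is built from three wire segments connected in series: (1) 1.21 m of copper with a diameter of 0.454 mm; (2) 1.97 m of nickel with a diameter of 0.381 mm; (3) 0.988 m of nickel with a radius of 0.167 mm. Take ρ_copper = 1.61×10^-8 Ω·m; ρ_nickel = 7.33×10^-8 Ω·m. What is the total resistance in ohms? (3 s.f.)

2.21 Ω

Seg 1: A = π(d/2)² = π(2.2700e-04 m)² = 1.619e-07 m²
R_1 = (1.61×10^-8)(1.21)/(1.619e-07) = 0.1203 Ω
Seg 2: A = π(d/2)² = π(1.9050e-04 m)² = 1.140e-07 m²
R_2 = (7.33×10^-8)(1.97)/(1.140e-07) = 1.267 Ω
Seg 3: A = πr² = π(1.6700e-04 m)² = 8.762e-08 m²
R_3 = (7.33×10^-8)(0.988)/(8.762e-08) = 0.8266 Ω
R_total = R_1 + R_2 + R_3 = 2.21 Ω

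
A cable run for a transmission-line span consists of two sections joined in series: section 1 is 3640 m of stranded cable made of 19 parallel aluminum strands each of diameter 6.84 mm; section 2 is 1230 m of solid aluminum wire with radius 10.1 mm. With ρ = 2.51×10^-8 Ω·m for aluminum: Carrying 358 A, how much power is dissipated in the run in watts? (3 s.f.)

Section 1: A_strand = π(3.4200e-03)² = 3.675e-05 m²; R₁ = ρL/(N·A_s) = (2.51×10^-8)(3640)/(19×3.675e-05) = 0.1309 Ω
Section 2: A = πr² = π(1.0100e-02 m)² = 3.205e-04 m²
R₂ = (2.51×10^-8)(1230)/(3.205e-04) = 0.09634 Ω
R = R₁ + R₂ = 0.2272 Ω
P = I²R = (358)² × 0.2272 = 29100 W

29100 W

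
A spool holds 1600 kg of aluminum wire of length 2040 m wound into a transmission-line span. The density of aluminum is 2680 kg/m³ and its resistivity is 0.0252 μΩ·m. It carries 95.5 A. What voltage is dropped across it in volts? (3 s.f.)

16.8 V

ρ = 0.0252 μΩ·m = 2.52×10^-8 Ω·m
A = m/(density·L) = 1600/(2680×2040) = 2.9265e-04 m²
R = ρL/A = (2.52×10^-8)(2040)/(2.9265e-04) = 0.1757 Ω
V = IR = 95.5 × 0.1757 = 16.8 V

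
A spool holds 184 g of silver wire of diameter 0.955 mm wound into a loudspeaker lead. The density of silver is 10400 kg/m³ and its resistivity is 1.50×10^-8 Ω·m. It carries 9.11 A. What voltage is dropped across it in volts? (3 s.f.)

4.71 V

A = π(d/2)² = π(4.7750e-04 m)² = 7.1630e-07 m²
L = m/(density·A) = 0.184/(10400×7.1630e-07) = 24.7 m
R = ρL/A = (1.50×10^-8)(24.7)/(7.1630e-07) = 0.5172 Ω
V = IR = 9.11 × 0.5172 = 4.71 V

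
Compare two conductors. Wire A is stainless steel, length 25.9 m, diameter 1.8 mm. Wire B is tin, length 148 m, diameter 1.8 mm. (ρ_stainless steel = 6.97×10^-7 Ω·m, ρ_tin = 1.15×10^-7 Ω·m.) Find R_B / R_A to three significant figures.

0.943

R ∝ ρL/d², so R_B/R_A = (ρ_B/ρ_A) × (L_B/L_A)
= (1.15×10^-7/6.97×10^-7) × (148/25.9) = 0.943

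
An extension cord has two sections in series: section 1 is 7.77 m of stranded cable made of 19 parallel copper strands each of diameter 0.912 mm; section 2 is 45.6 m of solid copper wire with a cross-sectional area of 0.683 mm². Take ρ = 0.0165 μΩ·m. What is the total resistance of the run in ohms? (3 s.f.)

ρ = 0.0165 μΩ·m = 1.65×10^-8 Ω·m
Section 1: A_strand = π(4.5600e-04)² = 6.533e-07 m²; R₁ = ρL/(N·A_s) = (1.65×10^-8)(7.77)/(19×6.533e-07) = 0.01033 Ω
Section 2: A = 0.683 mm² = 6.830e-07 m²
R₂ = (1.65×10^-8)(45.6)/(6.830e-07) = 1.102 Ω
R = R₁ + R₂ = 1.11 Ω

1.11 Ω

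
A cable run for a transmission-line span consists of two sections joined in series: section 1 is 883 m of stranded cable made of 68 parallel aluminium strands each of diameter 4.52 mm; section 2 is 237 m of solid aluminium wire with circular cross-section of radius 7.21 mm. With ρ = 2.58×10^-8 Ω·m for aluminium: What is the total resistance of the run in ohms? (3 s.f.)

Section 1: A_strand = π(2.2600e-03)² = 1.605e-05 m²; R₁ = ρL/(N·A_s) = (2.58×10^-8)(883)/(68×1.605e-05) = 0.02088 Ω
Section 2: A = πr² = π(7.2100e-03 m)² = 1.633e-04 m²
R₂ = (2.58×10^-8)(237)/(1.633e-04) = 0.03744 Ω
R = R₁ + R₂ = 0.0583 Ω

0.0583 Ω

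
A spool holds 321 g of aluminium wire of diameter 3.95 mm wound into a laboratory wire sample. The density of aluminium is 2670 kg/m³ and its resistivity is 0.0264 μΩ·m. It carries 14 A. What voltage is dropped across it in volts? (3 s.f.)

0.296 V

ρ = 0.0264 μΩ·m = 2.64×10^-8 Ω·m
A = π(d/2)² = π(1.9750e-03 m)² = 1.2254e-05 m²
L = m/(density·A) = 0.321/(2670×1.2254e-05) = 9.811 m
R = ρL/A = (2.64×10^-8)(9.811)/(1.2254e-05) = 0.02114 Ω
V = IR = 14 × 0.02114 = 0.296 V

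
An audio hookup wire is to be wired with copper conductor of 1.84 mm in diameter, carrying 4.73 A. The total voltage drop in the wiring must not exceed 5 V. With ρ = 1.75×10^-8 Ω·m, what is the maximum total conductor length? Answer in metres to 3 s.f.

161 m

A = π(d/2)² = π(9.2000e-04 m)² = 2.659e-06 m²
L_max = V_max·A/(1·ρI) = (5)(2.659e-06)/(1.75×10^-8×4.73) = 161 m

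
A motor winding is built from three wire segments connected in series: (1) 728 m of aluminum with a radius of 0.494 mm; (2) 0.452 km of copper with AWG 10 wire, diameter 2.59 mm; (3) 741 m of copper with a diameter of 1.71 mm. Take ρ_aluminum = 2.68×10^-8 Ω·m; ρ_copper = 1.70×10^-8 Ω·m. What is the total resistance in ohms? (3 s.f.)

32.4 Ω

Seg 1: A = πr² = π(4.9400e-04 m)² = 7.667e-07 m²
R_1 = (2.68×10^-8)(728)/(7.667e-07) = 25.45 Ω
Seg 2: A = π(2.59/2 mm)² = π(1.2950e-03 m)² = 5.269e-06 m²
R_2 = (1.70×10^-8)(452)/(5.269e-06) = 1.458 Ω
Seg 3: A = π(d/2)² = π(8.5500e-04 m)² = 2.297e-06 m²
R_3 = (1.70×10^-8)(741)/(2.297e-06) = 5.485 Ω
R_total = R_1 + R_2 + R_3 = 32.4 Ω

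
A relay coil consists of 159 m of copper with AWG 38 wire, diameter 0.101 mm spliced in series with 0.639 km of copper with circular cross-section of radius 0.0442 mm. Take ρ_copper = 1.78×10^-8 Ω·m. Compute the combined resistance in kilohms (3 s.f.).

2.21 kΩ

Segment 1: A = π(0.101/2 mm)² = π(5.0500e-05 m)² = 8.012e-09 m²
R₁ = ρL/A = (1.78×10^-8)(159)/(8.012e-09) = 353.3 Ω
Segment 2: A = πr² = π(4.4200e-05 m)² = 6.138e-09 m²
R₂ = (1.78×10^-8)(639)/(6.138e-09) = 1853 Ω
R = R₁ + R₂ = 2.21 kΩ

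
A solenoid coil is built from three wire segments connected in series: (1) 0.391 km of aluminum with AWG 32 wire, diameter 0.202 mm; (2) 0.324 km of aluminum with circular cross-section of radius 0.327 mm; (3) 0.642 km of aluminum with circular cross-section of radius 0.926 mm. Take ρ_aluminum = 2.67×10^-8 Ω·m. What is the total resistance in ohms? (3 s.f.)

Seg 1: A = π(0.202/2 mm)² = π(1.0100e-04 m)² = 3.205e-08 m²
R_1 = (2.67×10^-8)(391)/(3.205e-08) = 325.8 Ω
Seg 2: A = πr² = π(3.2700e-04 m)² = 3.359e-07 m²
R_2 = (2.67×10^-8)(324)/(3.359e-07) = 25.75 Ω
Seg 3: A = πr² = π(9.2600e-04 m)² = 2.694e-06 m²
R_3 = (2.67×10^-8)(642)/(2.694e-06) = 6.363 Ω
R_total = R_1 + R_2 + R_3 = 358 Ω

358 Ω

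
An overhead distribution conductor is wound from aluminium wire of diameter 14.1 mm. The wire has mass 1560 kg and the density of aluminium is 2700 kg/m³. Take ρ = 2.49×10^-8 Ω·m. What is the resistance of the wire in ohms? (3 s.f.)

0.590 Ω

A = π(d/2)² = π(7.0500e-03 m)² = 1.5615e-04 m²
L = m/(density·A) = 1560/(2700×1.5615e-04) = 3700 m
R = ρL/A = (2.49×10^-8)(3700)/(1.5615e-04) = 0.590 Ω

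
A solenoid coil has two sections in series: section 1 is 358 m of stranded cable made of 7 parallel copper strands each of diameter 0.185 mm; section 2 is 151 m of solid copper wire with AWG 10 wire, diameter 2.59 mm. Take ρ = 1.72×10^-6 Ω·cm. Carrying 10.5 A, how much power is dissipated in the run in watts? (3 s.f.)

3660 W

ρ = 1.72×10^-6 Ω·cm = 1.72×10^-8 Ω·m
Section 1: A_strand = π(9.2500e-05)² = 2.688e-08 m²; R₁ = ρL/(N·A_s) = (1.72×10^-8)(358)/(7×2.688e-08) = 32.73 Ω
Section 2: A = π(2.59/2 mm)² = π(1.2950e-03 m)² = 5.269e-06 m²
R₂ = (1.72×10^-8)(151)/(5.269e-06) = 0.493 Ω
R = R₁ + R₂ = 33.22 Ω
P = I²R = (10.5)² × 33.22 = 3660 W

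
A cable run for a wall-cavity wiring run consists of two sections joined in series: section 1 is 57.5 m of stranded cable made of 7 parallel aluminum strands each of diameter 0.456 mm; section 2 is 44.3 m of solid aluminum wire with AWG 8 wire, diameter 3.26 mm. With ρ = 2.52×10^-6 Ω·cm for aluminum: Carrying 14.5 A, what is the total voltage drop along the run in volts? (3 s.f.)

20.3 V

ρ = 2.52×10^-6 Ω·cm = 2.52×10^-8 Ω·m
Section 1: A_strand = π(2.2800e-04)² = 1.633e-07 m²; R₁ = ρL/(N·A_s) = (2.52×10^-8)(57.5)/(7×1.633e-07) = 1.268 Ω
Section 2: A = π(3.26/2 mm)² = π(1.6300e-03 m)² = 8.347e-06 m²
R₂ = (2.52×10^-8)(44.3)/(8.347e-06) = 0.1337 Ω
R = R₁ + R₂ = 1.401 Ω
V = IR = 14.5 × 1.401 = 20.3 V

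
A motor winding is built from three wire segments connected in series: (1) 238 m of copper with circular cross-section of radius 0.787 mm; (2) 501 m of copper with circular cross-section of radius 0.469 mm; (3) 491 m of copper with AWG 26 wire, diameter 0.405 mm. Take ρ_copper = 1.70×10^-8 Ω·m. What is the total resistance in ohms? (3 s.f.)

Seg 1: A = πr² = π(7.8700e-04 m)² = 1.946e-06 m²
R_1 = (1.70×10^-8)(238)/(1.946e-06) = 2.079 Ω
Seg 2: A = πr² = π(4.6900e-04 m)² = 6.910e-07 m²
R_2 = (1.70×10^-8)(501)/(6.910e-07) = 12.33 Ω
Seg 3: A = π(0.405/2 mm)² = π(2.0250e-04 m)² = 1.288e-07 m²
R_3 = (1.70×10^-8)(491)/(1.288e-07) = 64.79 Ω
R_total = R_1 + R_2 + R_3 = 79.2 Ω

79.2 Ω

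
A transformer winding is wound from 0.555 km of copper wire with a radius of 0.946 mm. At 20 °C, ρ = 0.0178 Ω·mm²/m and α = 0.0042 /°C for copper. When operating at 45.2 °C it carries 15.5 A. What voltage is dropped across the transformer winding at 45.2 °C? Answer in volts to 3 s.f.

60.2 V

ρ = 0.0178 Ω·mm²/m = 1.78×10^-8 Ω·m
A = πr² = π(9.4600e-04 m)² = 2.811e-06 m²
R₍20₎ = ρL/A = (1.78×10^-8)(555)/(2.811e-06) = 3.514 Ω
R₍45.2₎ = R₍20₎(1 + αΔT) = 3.514 × (1 + 0.0042×25.2) = 3.886 Ω
V = IR = 15.5 × 3.886 = 60.2 V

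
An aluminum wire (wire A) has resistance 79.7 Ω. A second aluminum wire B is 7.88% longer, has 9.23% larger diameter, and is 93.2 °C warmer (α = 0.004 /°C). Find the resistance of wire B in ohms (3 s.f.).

R ∝ ρL/d² with ρ ∝ (1+αΔT), so R_B/R_A = (1 + 7.88/100) × (1 + 9.23/100)⁻² × (1 + 0.004×93.2)
= 1.079 × 0.8381 × 1.373 = 1.241
R_B = 1.241 × 79.7 = 98.9 Ω

98.9 Ω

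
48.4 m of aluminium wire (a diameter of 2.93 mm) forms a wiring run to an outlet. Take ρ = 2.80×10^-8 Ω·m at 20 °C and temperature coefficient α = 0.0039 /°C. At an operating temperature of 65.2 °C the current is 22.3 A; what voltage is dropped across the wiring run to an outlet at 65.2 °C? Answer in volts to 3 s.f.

A = π(d/2)² = π(1.4650e-03 m)² = 6.743e-06 m²
R₍20₎ = ρL/A = (2.80×10^-8)(48.4)/(6.743e-06) = 0.201 Ω
R₍65.2₎ = R₍20₎(1 + αΔT) = 0.201 × (1 + 0.0039×45.2) = 0.2364 Ω
V = IR = 22.3 × 0.2364 = 5.27 V

5.27 V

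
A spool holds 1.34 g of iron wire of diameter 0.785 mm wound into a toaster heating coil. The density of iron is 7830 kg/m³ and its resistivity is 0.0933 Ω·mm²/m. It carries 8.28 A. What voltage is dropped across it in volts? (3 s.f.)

0.564 V

ρ = 0.0933 Ω·mm²/m = 9.33×10^-8 Ω·m
A = π(d/2)² = π(3.9250e-04 m)² = 4.8398e-07 m²
L = m/(density·A) = 0.00134/(7830×4.8398e-07) = 0.3536 m
R = ρL/A = (9.33×10^-8)(0.3536)/(4.8398e-07) = 0.06817 Ω
V = IR = 8.28 × 0.06817 = 0.564 V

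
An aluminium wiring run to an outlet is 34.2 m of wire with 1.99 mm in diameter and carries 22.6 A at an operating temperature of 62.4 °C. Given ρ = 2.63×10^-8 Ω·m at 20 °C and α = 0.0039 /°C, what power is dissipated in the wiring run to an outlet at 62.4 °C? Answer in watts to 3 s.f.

172 W

A = π(d/2)² = π(9.9500e-04 m)² = 3.110e-06 m²
R₍20₎ = ρL/A = (2.63×10^-8)(34.2)/(3.110e-06) = 0.2892 Ω
R₍62.4₎ = R₍20₎(1 + αΔT) = 0.2892 × (1 + 0.0039×42.4) = 0.337 Ω
P = I²R = (22.6)² × 0.337 = 172 W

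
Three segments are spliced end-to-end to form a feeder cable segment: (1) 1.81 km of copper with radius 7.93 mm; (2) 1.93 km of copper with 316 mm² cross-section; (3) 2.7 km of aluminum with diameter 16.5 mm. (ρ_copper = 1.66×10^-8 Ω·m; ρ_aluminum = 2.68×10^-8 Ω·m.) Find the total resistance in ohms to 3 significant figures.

0.592 Ω

Seg 1: A = πr² = π(7.9300e-03 m)² = 1.976e-04 m²
R_1 = (1.66×10^-8)(1810)/(1.976e-04) = 0.1521 Ω
Seg 2: A = 316 mm² = 3.160e-04 m²
R_2 = (1.66×10^-8)(1930)/(3.160e-04) = 0.1014 Ω
Seg 3: A = π(d/2)² = π(8.2500e-03 m)² = 2.138e-04 m²
R_3 = (2.68×10^-8)(2700)/(2.138e-04) = 0.3384 Ω
R_total = R_1 + R_2 + R_3 = 0.592 Ω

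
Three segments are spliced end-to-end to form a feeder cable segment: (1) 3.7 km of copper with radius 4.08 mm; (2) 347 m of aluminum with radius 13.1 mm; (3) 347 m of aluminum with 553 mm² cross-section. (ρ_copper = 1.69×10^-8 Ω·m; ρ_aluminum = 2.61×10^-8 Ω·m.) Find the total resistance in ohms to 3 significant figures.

Seg 1: A = πr² = π(4.0800e-03 m)² = 5.230e-05 m²
R_1 = (1.69×10^-8)(3700)/(5.230e-05) = 1.196 Ω
Seg 2: A = πr² = π(1.3100e-02 m)² = 5.391e-04 m²
R_2 = (2.61×10^-8)(347)/(5.391e-04) = 0.0168 Ω
Seg 3: A = 553 mm² = 5.530e-04 m²
R_3 = (2.61×10^-8)(347)/(5.530e-04) = 0.01638 Ω
R_total = R_1 + R_2 + R_3 = 1.23 Ω

1.23 Ω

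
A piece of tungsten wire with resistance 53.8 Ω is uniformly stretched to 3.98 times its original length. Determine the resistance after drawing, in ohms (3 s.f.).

852 Ω

Volume constant ⇒ A' = A/k with k = 3.98. R' = ρ(kL)/(A/k) = k²R.
R' = 15.84 × 53.8 = 852 Ω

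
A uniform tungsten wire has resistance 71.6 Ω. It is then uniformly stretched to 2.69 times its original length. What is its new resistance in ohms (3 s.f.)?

Volume constant ⇒ A' = A/k with k = 2.69. R' = ρ(kL)/(A/k) = k²R.
R' = 7.236 × 71.6 = 518 Ω

518 Ω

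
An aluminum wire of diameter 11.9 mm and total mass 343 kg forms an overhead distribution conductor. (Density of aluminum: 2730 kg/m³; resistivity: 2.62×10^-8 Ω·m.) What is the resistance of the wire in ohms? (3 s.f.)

0.266 Ω

A = π(d/2)² = π(5.9500e-03 m)² = 1.1122e-04 m²
L = m/(density·A) = 343/(2730×1.1122e-04) = 1130 m
R = ρL/A = (2.62×10^-8)(1130)/(1.1122e-04) = 0.266 Ω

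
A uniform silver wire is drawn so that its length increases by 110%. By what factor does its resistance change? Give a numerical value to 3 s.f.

4.41

k = 1 + 110/100 = 2.1; volume constant ⇒ A' = A/k, so R' = k²R.
Factor = 4.41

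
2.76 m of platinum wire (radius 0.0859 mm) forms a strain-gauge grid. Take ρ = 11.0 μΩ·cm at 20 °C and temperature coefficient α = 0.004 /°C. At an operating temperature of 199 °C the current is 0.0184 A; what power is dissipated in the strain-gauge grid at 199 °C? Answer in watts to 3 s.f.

ρ = 11.0 μΩ·cm = 1.10×10^-7 Ω·m
A = πr² = π(8.5900e-05 m)² = 2.318e-08 m²
R₍20₎ = ρL/A = (1.10×10^-7)(2.76)/(2.318e-08) = 13.1 Ω
R₍199₎ = R₍20₎(1 + αΔT) = 13.1 × (1 + 0.004×179) = 22.47 Ω
P = I²R = (0.0184)² × 22.47 = 0.00761 W

0.00761 W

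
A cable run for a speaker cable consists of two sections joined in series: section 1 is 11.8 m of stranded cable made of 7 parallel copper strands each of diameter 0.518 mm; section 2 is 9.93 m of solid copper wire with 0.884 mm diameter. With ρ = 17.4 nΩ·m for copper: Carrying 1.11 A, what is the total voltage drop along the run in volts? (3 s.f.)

ρ = 17.4 nΩ·m = 1.74×10^-8 Ω·m
Section 1: A_strand = π(2.5900e-04)² = 2.107e-07 m²; R₁ = ρL/(N·A_s) = (1.74×10^-8)(11.8)/(7×2.107e-07) = 0.1392 Ω
Section 2: A = π(d/2)² = π(4.4200e-04 m)² = 6.138e-07 m²
R₂ = (1.74×10^-8)(9.93)/(6.138e-07) = 0.2815 Ω
R = R₁ + R₂ = 0.4207 Ω
V = IR = 1.11 × 0.4207 = 0.467 V

0.467 V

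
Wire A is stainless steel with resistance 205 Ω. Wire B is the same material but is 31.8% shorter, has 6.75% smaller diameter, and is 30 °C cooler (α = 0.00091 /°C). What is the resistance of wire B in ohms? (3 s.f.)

R ∝ ρL/d² with ρ ∝ (1+αΔT), so R_B/R_A = (1 − 31.8/100) × (1 − 6.75/100)⁻² × (1 − 0.00091×30)
= 0.682 × 1.15 × 0.9727 = 0.7629
R_B = 0.7629 × 205 = 156 Ω

156 Ω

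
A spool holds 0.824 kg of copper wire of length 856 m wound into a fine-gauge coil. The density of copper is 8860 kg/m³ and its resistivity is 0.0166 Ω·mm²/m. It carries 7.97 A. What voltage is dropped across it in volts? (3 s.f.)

1040 V

ρ = 0.0166 Ω·mm²/m = 1.66×10^-8 Ω·m
A = m/(density·L) = 0.824/(8860×856) = 1.0865e-07 m²
R = ρL/A = (1.66×10^-8)(856)/(1.0865e-07) = 130.8 Ω
V = IR = 7.97 × 130.8 = 1040 V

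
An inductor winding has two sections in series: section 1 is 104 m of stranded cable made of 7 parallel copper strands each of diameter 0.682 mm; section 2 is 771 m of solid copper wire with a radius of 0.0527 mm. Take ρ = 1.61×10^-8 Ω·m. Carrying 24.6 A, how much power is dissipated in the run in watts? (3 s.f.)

Section 1: A_strand = π(3.4100e-04)² = 3.653e-07 m²; R₁ = ρL/(N·A_s) = (1.61×10^-8)(104)/(7×3.653e-07) = 0.6548 Ω
Section 2: A = πr² = π(5.2700e-05 m)² = 8.725e-09 m²
R₂ = (1.61×10^-8)(771)/(8.725e-09) = 1423 Ω
R = R₁ + R₂ = 1423 Ω
P = I²R = (24.6)² × 1423 = 8.61×10^5 W

8.61×10^5 W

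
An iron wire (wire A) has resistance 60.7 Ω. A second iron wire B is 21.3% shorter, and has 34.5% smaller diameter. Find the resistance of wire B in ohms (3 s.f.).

R ∝ L/d², so R_B/R_A = (1 − 21.3/100) × (1 − 34.5/100)⁻²
= 0.787 × 2.331 = 1.834
R_B = 1.834 × 60.7 = 111 Ω

111 Ω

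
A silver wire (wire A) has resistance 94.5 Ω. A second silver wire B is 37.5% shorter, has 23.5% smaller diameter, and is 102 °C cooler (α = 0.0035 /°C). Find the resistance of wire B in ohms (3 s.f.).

R ∝ ρL/d² with ρ ∝ (1+αΔT), so R_B/R_A = (1 − 37.5/100) × (1 − 23.5/100)⁻² × (1 − 0.0035×102)
= 0.625 × 1.709 × 0.643 = 0.6867
R_B = 0.6867 × 94.5 = 64.9 Ω

64.9 Ω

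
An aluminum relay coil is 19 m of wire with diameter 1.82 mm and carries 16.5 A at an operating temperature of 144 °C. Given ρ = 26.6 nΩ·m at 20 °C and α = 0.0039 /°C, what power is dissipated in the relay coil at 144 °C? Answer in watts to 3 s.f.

78.5 W

ρ = 26.6 nΩ·m = 2.66×10^-8 Ω·m
A = π(d/2)² = π(9.1000e-04 m)² = 2.602e-06 m²
R₍20₎ = ρL/A = (2.66×10^-8)(19)/(2.602e-06) = 0.1943 Ω
R₍144₎ = R₍20₎(1 + αΔT) = 0.1943 × (1 + 0.0039×124) = 0.2882 Ω
P = I²R = (16.5)² × 0.2882 = 78.5 W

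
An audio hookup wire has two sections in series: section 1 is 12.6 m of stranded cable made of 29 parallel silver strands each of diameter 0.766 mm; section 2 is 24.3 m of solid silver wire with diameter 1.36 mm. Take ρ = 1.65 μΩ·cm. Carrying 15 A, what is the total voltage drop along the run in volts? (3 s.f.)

ρ = 1.65 μΩ·cm = 1.65×10^-8 Ω·m
Section 1: A_strand = π(3.8300e-04)² = 4.608e-07 m²; R₁ = ρL/(N·A_s) = (1.65×10^-8)(12.6)/(29×4.608e-07) = 0.01556 Ω
Section 2: A = π(d/2)² = π(6.8000e-04 m)² = 1.453e-06 m²
R₂ = (1.65×10^-8)(24.3)/(1.453e-06) = 0.276 Ω
R = R₁ + R₂ = 0.2916 Ω
V = IR = 15 × 0.2916 = 4.37 V

4.37 V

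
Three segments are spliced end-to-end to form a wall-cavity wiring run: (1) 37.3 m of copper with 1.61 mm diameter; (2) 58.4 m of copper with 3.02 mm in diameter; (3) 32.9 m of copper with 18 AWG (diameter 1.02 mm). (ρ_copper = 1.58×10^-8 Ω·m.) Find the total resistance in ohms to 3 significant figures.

Seg 1: A = π(d/2)² = π(8.0500e-04 m)² = 2.036e-06 m²
R_1 = (1.58×10^-8)(37.3)/(2.036e-06) = 0.2895 Ω
Seg 2: A = π(d/2)² = π(1.5100e-03 m)² = 7.163e-06 m²
R_2 = (1.58×10^-8)(58.4)/(7.163e-06) = 0.1288 Ω
Seg 3: A = π(1.02/2 mm)² = π(5.1000e-04 m)² = 8.171e-07 m²
R_3 = (1.58×10^-8)(32.9)/(8.171e-07) = 0.6362 Ω
R_total = R_1 + R_2 + R_3 = 1.05 Ω

1.05 Ω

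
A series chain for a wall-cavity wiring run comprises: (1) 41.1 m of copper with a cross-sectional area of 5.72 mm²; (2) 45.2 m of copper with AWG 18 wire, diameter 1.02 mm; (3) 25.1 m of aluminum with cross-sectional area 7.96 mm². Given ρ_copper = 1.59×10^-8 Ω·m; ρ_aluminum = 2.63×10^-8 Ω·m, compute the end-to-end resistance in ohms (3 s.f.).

Seg 1: A = 5.72 mm² = 5.720e-06 m²
R_1 = (1.59×10^-8)(41.1)/(5.720e-06) = 0.1142 Ω
Seg 2: A = π(1.02/2 mm)² = π(5.1000e-04 m)² = 8.171e-07 m²
R_2 = (1.59×10^-8)(45.2)/(8.171e-07) = 0.8795 Ω
Seg 3: A = 7.96 mm² = 7.960e-06 m²
R_3 = (2.63×10^-8)(25.1)/(7.960e-06) = 0.08293 Ω
R_total = R_1 + R_2 + R_3 = 1.08 Ω

1.08 Ω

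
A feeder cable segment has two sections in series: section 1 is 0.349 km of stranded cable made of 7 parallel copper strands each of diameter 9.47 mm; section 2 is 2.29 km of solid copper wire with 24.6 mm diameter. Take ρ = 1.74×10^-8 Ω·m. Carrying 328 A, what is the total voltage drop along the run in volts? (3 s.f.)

Section 1: A_strand = π(4.7350e-03)² = 7.044e-05 m²; R₁ = ρL/(N·A_s) = (1.74×10^-8)(349)/(7×7.044e-05) = 0.01232 Ω
Section 2: A = π(d/2)² = π(1.2300e-02 m)² = 4.753e-04 m²
R₂ = (1.74×10^-8)(2290)/(4.753e-04) = 0.08383 Ω
R = R₁ + R₂ = 0.09615 Ω
V = IR = 328 × 0.09615 = 31.5 V

31.5 V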